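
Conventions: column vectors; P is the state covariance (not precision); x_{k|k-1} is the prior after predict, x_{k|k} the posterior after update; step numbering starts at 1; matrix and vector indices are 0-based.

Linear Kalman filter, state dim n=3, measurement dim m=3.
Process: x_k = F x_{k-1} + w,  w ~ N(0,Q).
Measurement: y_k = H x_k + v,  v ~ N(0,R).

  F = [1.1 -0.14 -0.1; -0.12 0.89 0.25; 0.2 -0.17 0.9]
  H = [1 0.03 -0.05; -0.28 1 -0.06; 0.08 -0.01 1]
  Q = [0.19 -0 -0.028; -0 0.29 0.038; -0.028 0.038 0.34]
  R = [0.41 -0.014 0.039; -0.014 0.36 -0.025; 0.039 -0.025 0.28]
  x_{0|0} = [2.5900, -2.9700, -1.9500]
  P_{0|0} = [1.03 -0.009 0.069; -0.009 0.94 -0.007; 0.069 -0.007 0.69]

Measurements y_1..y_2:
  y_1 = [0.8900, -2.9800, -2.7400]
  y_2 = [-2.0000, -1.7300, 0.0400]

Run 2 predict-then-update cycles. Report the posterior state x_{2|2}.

step 1: x^-=[3.4598, -3.4416, -0.7321]  P^-=[1.4490 -0.2586 0.2285; -0.2586 1.0872 0.0152; 0.2285 0.0152 0.9949]  S=[1.8241 -0.6519 0.3349; -0.6519 1.7151 -0.1993; 0.3349 -0.1993 1.3209]  K=[0.7337 -0.1095 0.0602; 0.1246 0.7307 0.0663; -0.0405 0.0119 0.7789]  nu=[-2.5032, 1.3864, -2.3191]  x^+=[1.3319, -2.8942, -2.4207]  P^+=[0.3048 0.0356 0.0242; 0.0356 0.2699 0.0050; 0.0242 0.0050 0.2143]
step 2: x^-=[2.1123, -3.3409, -1.4202]  P^-=[0.5501 -0.0375 0.0414; -0.0375 0.5148 0.0475; 0.0414 0.0475 0.5384]  S=[0.9554 -0.1925 0.0989; -0.1925 0.9365 -0.0421; 0.0989 -0.0421 0.8277]  K=[0.5504 -0.0925 0.0332; 0.0840 0.5781 0.0670; -0.0469 0.0239 0.6607]  nu=[-4.0831, 2.1171, 1.2578]  x^+=[-0.2891, -2.3758, -0.3469]  P^+=[0.2283 0.0230 0.0150; 0.0230 0.2122 0.0079; 0.0150 0.0079 0.1814]

x_post = [-0.2891, -2.3758, -0.3469]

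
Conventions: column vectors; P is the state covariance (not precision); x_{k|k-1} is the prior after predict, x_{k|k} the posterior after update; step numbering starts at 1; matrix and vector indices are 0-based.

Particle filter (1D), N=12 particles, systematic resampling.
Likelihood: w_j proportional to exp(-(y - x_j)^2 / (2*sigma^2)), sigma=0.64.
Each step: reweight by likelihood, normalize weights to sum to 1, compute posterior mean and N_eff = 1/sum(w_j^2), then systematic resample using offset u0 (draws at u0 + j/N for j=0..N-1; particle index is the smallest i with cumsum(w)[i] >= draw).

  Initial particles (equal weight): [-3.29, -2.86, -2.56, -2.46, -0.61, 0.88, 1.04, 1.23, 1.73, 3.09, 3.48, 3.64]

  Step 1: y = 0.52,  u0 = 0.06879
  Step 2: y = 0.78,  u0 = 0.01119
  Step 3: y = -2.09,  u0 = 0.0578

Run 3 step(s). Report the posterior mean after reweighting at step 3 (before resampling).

step 1: w=[0.0000, 0.0000, 0.0000, 0.0000, 0.0845, 0.3427, 0.2886, 0.2169, 0.0672, 0.0001, 0.0000, 0.0000]  mean=0.9337  Neff=3.8549  idx=[4, 5, 5, 5, 5, 6, 6, 6, 7, 7, 7, 8]
step 2: w=[0.0100, 0.1042, 0.1042, 0.1042, 0.1042, 0.0971, 0.0971, 0.0971, 0.0824, 0.0824, 0.0824, 0.0350]  mean=1.0280  Neff=10.7119  idx=[1, 1, 2, 3, 4, 5, 5, 6, 7, 8, 9, 10]
step 3: w=[0.1558, 0.1558, 0.1558, 0.1558, 0.1558, 0.0473, 0.0473, 0.0473, 0.0473, 0.0106, 0.0106, 0.0106]  mean=0.9214  Neff=7.6551  idx=[0, 0, 1, 1, 2, 3, 3, 4, 4, 5, 7, 9]

post_mean = 0.9214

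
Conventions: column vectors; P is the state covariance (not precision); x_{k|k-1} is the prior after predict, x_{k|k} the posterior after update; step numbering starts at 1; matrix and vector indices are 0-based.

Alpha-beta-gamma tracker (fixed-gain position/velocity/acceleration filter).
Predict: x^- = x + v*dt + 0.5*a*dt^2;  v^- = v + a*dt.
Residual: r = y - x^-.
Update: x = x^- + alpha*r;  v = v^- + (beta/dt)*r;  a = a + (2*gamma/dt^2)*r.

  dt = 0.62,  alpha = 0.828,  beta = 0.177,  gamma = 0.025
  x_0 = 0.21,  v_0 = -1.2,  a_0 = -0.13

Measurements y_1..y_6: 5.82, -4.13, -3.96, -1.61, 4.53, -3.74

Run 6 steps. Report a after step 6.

a_post = -0.0649

step 1: x_pred=-0.5590  r=6.3790  x^+=4.7228  v^+=0.5405  a^+=0.6997
step 2: x_pred=5.1924  r=-9.3224  x^+=-2.5265  v^+=-1.6871  a^+=-0.5129
step 3: x_pred=-3.6711  r=-0.2889  x^+=-3.9103  v^+=-2.0875  a^+=-0.5504
step 4: x_pred=-5.3104  r=3.7004  x^+=-2.2465  v^+=-1.3724  a^+=-0.0691
step 5: x_pred=-3.1106  r=7.6406  x^+=3.2158  v^+=0.7660  a^+=0.9247
step 6: x_pred=3.8685  r=-7.6085  x^+=-2.4313  v^+=-0.8327  a^+=-0.0649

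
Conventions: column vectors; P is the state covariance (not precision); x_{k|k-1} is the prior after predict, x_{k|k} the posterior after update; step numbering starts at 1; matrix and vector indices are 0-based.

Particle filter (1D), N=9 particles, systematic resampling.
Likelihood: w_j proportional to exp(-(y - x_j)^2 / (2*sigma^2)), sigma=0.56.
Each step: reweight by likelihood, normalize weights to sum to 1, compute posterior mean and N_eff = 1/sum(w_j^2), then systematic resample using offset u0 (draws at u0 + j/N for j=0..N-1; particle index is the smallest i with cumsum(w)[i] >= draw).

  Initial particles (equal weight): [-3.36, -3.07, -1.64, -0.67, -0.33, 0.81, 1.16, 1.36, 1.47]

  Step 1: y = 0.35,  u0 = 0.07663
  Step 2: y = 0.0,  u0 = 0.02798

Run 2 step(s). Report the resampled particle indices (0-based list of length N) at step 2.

step 1: w=[0.0000, 0.0000, 0.0009, 0.0921, 0.2314, 0.3452, 0.1699, 0.0951, 0.0655]  mean=0.5628  Neff=4.4769  idx=[3, 4, 4, 5, 5, 5, 6, 7, 8]
step 2: w=[0.1427, 0.2454, 0.2454, 0.1026, 0.1026, 0.1026, 0.0342, 0.0153, 0.0093]  mean=0.0658  Neff=5.7515  idx=[0, 0, 1, 1, 2, 2, 3, 4, 5]

resampled_idx = [0, 0, 1, 1, 2, 2, 3, 4, 5]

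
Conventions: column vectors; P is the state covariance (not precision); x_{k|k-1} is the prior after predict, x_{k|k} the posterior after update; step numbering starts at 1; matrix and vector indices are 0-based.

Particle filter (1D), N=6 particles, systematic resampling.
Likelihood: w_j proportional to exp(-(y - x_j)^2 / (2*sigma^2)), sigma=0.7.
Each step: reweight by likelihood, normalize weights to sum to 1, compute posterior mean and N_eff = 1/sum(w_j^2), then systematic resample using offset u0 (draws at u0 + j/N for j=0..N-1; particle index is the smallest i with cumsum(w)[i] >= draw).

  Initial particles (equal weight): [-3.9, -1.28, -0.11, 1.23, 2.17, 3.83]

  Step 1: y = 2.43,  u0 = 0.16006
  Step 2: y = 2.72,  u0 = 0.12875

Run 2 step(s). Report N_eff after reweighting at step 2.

step 1: w=[0.0000, 0.0000, 0.0011, 0.1770, 0.7179, 0.1041]  mean=2.1740  Neff=1.7937  idx=[3, 4, 4, 4, 4, 5]
step 2: w=[0.0312, 0.2208, 0.2208, 0.2208, 0.2208, 0.0855]  mean=2.2826  Neff=4.9181  idx=[1, 2, 2, 3, 4, 5]

N_eff = 4.9181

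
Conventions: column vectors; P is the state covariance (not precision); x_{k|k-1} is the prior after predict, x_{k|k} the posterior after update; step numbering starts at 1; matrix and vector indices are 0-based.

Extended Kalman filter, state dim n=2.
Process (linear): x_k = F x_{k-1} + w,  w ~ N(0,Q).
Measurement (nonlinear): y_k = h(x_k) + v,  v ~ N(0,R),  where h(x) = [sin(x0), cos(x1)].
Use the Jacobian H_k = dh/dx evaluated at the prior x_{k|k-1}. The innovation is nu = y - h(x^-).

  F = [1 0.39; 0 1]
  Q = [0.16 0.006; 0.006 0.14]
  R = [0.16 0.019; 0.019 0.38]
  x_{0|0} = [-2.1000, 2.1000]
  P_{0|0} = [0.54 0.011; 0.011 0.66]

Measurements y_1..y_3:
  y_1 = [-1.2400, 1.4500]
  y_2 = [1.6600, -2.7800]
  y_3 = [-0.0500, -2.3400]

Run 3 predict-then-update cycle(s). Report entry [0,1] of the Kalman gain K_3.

K[0,1] = -0.2061

step 1: x^-=[-1.2810, 2.1000]  P^-=[0.8090 0.2744; 0.2744 0.8000]  H_jac=[0.2858 0.0000; 0.0000 -0.8632]  S=[0.2261 -0.0487; -0.0487 0.9761]  K=[0.9809 -0.1937; 0.1966 -0.6977]  nu=[-0.2817, 1.9548]  x^+=[-1.9360, 0.6808]  P^+=[0.5363 0.0637; 0.0637 0.3028]
step 2: x^-=[-1.6705, 0.6808]  P^-=[0.7921 0.1878; 0.1878 0.4428]  H_jac=[-0.0996 0.0000; 0.0000 -0.6294]  S=[0.1679 0.0308; 0.0308 0.5554]  K=[-0.4353 -0.1887; -0.0196 -0.5007]  nu=[2.6550, -3.5571]  x^+=[-2.1550, 2.4097]  P^+=[0.7354 0.1271; 0.1271 0.3029]
step 3: x^-=[-1.2153, 2.4097]  P^-=[1.0406 0.2512; 0.2512 0.4429]  H_jac=[0.3481 0.0000; 0.0000 -0.6683]  S=[0.2861 -0.0394; -0.0394 0.5778]  K=[1.2377 -0.2061; 0.2373 -0.4961]  nu=[0.8875, -1.5961]  x^+=[0.2121, 3.4120]  P^+=[0.5577 0.0820; 0.0820 0.2753]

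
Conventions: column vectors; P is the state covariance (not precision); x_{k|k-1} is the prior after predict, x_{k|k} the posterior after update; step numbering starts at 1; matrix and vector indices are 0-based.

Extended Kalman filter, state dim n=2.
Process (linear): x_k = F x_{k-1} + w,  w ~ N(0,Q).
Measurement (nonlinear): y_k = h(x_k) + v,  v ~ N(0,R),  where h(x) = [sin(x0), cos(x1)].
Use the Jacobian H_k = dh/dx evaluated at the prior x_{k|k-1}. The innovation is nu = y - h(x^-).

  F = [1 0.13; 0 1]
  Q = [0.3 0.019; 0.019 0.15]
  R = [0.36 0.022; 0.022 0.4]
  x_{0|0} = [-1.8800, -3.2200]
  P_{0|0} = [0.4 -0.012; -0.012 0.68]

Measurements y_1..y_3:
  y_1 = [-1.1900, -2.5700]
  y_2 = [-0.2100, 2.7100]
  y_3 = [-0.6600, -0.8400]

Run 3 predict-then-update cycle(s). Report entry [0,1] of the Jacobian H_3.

step 1: x^-=[-2.2986, -3.2200]  P^-=[0.7084 0.0954; 0.0954 0.8300]  H_jac=[-0.6652 0.0000; 0.0000 -0.0783]  S=[0.6735 0.0270; 0.0270 0.4051]  K=[-0.7008 0.0282; -0.0880 -0.1546]  nu=[-0.4434, -1.5731]  x^+=[-2.0323, -2.9377]  P^+=[0.3783 0.0528; 0.0528 0.8144]
step 2: x^-=[-2.4142, -2.9377]  P^-=[0.7058 0.1776; 0.1776 0.9644]  H_jac=[-0.7469 0.0000; 0.0000 0.2025]  S=[0.7537 -0.0049; -0.0049 0.4395]  K=[-0.6989 0.0741; -0.1732 0.4423]  nu=[0.4549, 3.6893]  x^+=[-2.4588, -1.3848]  P^+=[0.3347 0.0704; 0.0704 0.8550]
step 3: x^-=[-2.6388, -1.3848]  P^-=[0.6675 0.2006; 0.2006 1.0050]  H_jac=[-0.8763 0.0000; 0.0000 0.9828]  S=[0.8725 -0.1507; -0.1507 1.3707]  K=[-0.6580 0.0715; -0.0785 0.7120]  nu=[-0.1781, -1.0249]  x^+=[-2.5948, -2.1005]  P^+=[0.2685 0.0144; 0.0144 0.2880]

H_jac[0,1] = 0.0000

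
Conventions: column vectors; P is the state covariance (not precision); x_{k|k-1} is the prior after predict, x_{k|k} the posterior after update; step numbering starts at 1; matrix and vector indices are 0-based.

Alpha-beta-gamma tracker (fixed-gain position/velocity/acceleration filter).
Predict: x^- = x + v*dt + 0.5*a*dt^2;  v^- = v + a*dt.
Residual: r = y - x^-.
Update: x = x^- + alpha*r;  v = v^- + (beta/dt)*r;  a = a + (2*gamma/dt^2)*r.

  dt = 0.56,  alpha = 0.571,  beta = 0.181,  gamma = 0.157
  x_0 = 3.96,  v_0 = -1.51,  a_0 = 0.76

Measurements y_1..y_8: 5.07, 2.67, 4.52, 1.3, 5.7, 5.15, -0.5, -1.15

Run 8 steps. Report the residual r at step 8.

resid = -2.0192

step 1: x_pred=3.2336  r=1.8364  x^+=4.2822  v^+=-0.4908  a^+=2.5988
step 2: x_pred=4.4148  r=-1.7448  x^+=3.4185  v^+=0.4005  a^+=0.8518
step 3: x_pred=3.7764  r=0.7436  x^+=4.2010  v^+=1.1179  a^+=1.5963
step 4: x_pred=5.0773  r=-3.7773  x^+=2.9205  v^+=0.7909  a^+=-2.1858
step 5: x_pred=3.0207  r=2.6793  x^+=4.5506  v^+=0.4329  a^+=0.4970
step 6: x_pred=4.8709  r=0.2791  x^+=5.0303  v^+=0.8014  a^+=0.7764
step 7: x_pred=5.6008  r=-6.1008  x^+=2.1172  v^+=-0.7357  a^+=-5.3322
step 8: x_pred=0.8692  r=-2.0192  x^+=-0.2838  v^+=-4.3743  a^+=-7.3540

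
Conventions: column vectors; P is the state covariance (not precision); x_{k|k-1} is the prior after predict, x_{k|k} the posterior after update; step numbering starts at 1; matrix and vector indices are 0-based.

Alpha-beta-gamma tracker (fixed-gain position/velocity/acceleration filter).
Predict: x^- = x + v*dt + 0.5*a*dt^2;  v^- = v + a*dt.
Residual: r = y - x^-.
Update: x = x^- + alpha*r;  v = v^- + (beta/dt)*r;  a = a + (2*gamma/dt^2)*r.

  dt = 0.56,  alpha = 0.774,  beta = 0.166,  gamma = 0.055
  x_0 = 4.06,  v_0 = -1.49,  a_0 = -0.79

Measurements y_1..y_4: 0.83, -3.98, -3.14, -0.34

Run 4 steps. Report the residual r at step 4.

step 1: x_pred=3.1017  r=-2.2717  x^+=1.3434  v^+=-2.6058  a^+=-1.5868
step 2: x_pred=-0.3647  r=-3.6153  x^+=-3.1629  v^+=-4.5661  a^+=-2.8550
step 3: x_pred=-6.1676  r=3.0276  x^+=-3.8242  v^+=-5.2674  a^+=-1.7930
step 4: x_pred=-7.0552  r=6.7152  x^+=-1.8576  v^+=-4.2810  a^+=0.5624

resid = 6.7152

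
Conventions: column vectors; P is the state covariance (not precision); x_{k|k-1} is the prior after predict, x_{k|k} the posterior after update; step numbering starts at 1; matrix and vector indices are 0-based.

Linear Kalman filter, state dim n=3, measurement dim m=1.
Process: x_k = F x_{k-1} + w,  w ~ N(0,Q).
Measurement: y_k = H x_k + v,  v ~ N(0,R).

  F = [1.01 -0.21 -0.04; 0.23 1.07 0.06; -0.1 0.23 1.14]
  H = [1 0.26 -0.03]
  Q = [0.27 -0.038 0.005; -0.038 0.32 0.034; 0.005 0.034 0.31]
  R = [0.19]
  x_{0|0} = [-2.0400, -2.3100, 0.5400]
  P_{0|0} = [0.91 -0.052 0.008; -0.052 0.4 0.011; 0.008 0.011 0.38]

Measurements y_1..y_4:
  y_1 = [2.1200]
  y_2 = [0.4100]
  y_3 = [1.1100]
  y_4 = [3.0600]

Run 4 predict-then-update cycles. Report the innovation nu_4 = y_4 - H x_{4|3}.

step 1: x^-=[-1.5969, -2.9085, 0.2883]  P^-=[1.2381 0.0287 -0.1302; 0.0287 0.8035 0.1559; -0.1302 0.1559 0.8404]  S=[1.5035]  K=[0.8311; 0.1549; -0.0764]  nu=[4.4818]  x^+=[2.1277, -2.2141, -0.0542]  P^+=[0.1997 -0.1649 -0.0347; -0.1649 0.7674 0.1737; -0.0347 0.1737 0.8317]
step 2: x^-=[2.6161, -1.8830, -0.7838]  P^-=[0.5846 -0.3477 -0.2153; -0.3477 1.1524 0.4895; -0.2153 0.4895 1.5400]  S=[0.6784]  K=[0.7380; -0.0925; -0.1978]  nu=[-1.7400]  x^+=[1.3319, -1.7221, -0.4396]  P^+=[0.2151 -0.3014 -0.1162; -0.3014 1.1466 0.4771; -0.1162 0.4771 1.5135]
step 3: x^-=[1.7244, -1.5626, -1.0304]  P^-=[0.6876 -0.5928 -0.4703; -0.5928 1.5592 0.9898; -0.4703 0.9898 2.6303]  S=[0.6899]  K=[0.7937; -0.3147; -0.4231]  nu=[-0.2391]  x^+=[1.5347, -1.4874, -0.9292]  P^+=[0.2530 -0.4205 -0.2386; -0.4205 1.4909 0.8979; -0.2386 0.8979 2.5068]
step 4: x^-=[1.8996, -1.2943, -1.5549]  P^-=[0.8106 -0.8164 -0.8123; -0.8164 1.9511 1.6359; -0.8123 1.6359 4.1938]  S=[0.7349]  K=[0.8473; -0.4874; -0.6978]  nu=[1.4503]  x^+=[3.1283, -2.0011, -2.5669]  P^+=[0.2830 -0.5129 -0.3778; -0.5129 1.7765 1.3859; -0.3778 1.3859 3.8360]

innov = [1.4503]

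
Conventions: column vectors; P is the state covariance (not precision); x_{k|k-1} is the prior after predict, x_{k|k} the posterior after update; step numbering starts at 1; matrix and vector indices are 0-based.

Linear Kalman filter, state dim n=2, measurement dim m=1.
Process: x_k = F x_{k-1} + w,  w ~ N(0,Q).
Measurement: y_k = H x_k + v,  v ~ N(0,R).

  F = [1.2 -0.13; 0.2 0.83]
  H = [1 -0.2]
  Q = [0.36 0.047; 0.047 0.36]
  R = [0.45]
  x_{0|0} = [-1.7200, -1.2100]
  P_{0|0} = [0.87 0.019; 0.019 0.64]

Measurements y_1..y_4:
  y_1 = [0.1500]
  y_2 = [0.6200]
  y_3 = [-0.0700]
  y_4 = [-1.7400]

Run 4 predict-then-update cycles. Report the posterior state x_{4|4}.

step 1: x^-=[-1.9067, -1.3483]  P^-=[1.6177 0.2052; 0.2052 0.8420]  S=[2.0193]  K=[0.7808; 0.0182]  nu=[1.7870]  x^+=[-0.5114, -1.3158]  P^+=[0.3866 0.1765; 0.1765 0.8413]
step 2: x^-=[-0.4426, -1.1944]  P^-=[0.8759 0.2202; 0.2202 1.0136]  S=[1.2784]  K=[0.6507; 0.0137]  nu=[0.8238]  x^+=[0.0934, -1.1831]  P^+=[0.3346 0.2088; 0.2088 1.0134]
step 3: x^-=[0.2659, -0.9633]  P^-=[0.7938 0.2205; 0.2205 1.1409]  S=[1.2012]  K=[0.6241; -0.0064]  nu=[-0.5286]  x^+=[-0.0640, -0.9599]  P^+=[0.3259 0.2253; 0.2253 1.1408]
step 4: x^-=[0.0480, -0.8095]  P^-=[0.7783 0.2207; 0.2207 1.2337]  S=[1.1894]  K=[0.6173; -0.0219]  nu=[-1.9499]  x^+=[-1.1556, -0.7668]  P^+=[0.3251 0.2368; 0.2368 1.2332]

x_post = [-1.1556, -0.7668]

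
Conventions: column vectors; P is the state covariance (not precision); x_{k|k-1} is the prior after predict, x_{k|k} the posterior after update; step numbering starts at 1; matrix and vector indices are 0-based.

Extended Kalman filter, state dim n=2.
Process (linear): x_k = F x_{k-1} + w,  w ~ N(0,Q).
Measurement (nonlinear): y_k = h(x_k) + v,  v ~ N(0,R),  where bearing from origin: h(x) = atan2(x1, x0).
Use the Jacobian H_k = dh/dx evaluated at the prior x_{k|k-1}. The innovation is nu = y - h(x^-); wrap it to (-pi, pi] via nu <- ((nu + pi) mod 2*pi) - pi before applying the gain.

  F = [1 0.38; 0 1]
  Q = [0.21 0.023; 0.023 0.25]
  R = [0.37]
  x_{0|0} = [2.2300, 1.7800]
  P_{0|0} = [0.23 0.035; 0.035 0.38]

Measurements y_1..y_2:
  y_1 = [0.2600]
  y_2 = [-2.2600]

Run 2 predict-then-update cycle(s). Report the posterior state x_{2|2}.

step 1: x^-=[2.9064, 1.7800]  P^-=[0.5215 0.2024; 0.2024 0.6300]  H_jac=[-0.1532 0.2502]  S=[0.4062]  K=[-0.0721; 0.3117]  nu=[-0.2895]  x^+=[2.9273, 1.6897]  P^+=[0.5194 0.2115; 0.2115 0.5905]
step 2: x^-=[3.5694, 1.6897]  P^-=[0.9754 0.4589; 0.4589 0.8405]  H_jac=[-0.1083 0.2289]  S=[0.4027]  K=[-0.0016; 0.3542]  nu=[-2.7021]  x^+=[3.5737, 0.7326]  P^+=[0.9754 0.4592; 0.4592 0.7900]

x_post = [3.5737, 0.7326]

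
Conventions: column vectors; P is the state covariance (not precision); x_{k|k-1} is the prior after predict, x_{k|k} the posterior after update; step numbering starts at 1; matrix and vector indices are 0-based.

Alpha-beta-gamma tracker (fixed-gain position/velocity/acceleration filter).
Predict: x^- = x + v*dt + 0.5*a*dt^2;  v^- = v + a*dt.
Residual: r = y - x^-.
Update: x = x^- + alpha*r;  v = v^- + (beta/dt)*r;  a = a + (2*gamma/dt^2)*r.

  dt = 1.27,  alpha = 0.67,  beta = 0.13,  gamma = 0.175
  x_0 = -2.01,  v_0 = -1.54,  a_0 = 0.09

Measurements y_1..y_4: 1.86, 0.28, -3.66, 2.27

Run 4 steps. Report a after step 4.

a_post = 0.3488

step 1: x_pred=-3.8932  r=5.7532  x^+=-0.0386  v^+=-0.8368  a^+=1.3385
step 2: x_pred=-0.0219  r=0.3019  x^+=0.1804  v^+=0.8939  a^+=1.4040
step 3: x_pred=2.4479  r=-6.1079  x^+=-1.6444  v^+=2.0518  a^+=0.0785
step 4: x_pred=1.0247  r=1.2453  x^+=1.8590  v^+=2.2790  a^+=0.3488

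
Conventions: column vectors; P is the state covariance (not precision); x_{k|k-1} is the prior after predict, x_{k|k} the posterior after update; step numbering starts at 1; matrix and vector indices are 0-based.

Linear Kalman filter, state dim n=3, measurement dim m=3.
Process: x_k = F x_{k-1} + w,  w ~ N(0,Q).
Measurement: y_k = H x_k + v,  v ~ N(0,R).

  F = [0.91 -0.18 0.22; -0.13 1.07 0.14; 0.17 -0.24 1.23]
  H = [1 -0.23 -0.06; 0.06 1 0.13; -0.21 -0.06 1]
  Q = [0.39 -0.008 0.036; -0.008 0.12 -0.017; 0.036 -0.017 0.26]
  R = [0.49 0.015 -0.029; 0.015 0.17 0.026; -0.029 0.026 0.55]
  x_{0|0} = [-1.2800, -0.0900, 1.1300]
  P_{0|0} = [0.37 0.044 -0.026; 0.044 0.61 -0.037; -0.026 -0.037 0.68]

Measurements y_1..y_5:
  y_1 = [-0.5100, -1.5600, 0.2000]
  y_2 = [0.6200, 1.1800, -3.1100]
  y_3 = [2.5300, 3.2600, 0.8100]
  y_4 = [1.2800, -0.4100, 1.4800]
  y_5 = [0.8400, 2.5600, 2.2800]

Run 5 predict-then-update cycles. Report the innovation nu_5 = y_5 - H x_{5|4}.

step 1: x^-=[-0.9000, 0.2283, 1.1939]  P^-=[0.7272 -0.1148 0.2727; -0.1148 0.8156 -0.0993; 0.2727 -0.0993 1.3420]  S=[1.2825 -0.2092 0.0490; -0.2092 0.9756 0.0773; 0.0490 0.0773 1.8215]  K=[0.5868 0.0853 0.0503; -0.0963 0.8030 -0.0996; 0.1524 0.0710 0.7015]  nu=[0.5141, -1.8895, -1.1692]  x^+=[-0.8182, -1.2220, 0.3180]  P^+=[0.2912 -0.0025 0.0739; -0.0025 0.1357 -0.0235; 0.0739 -0.0235 0.3973]
step 2: x^-=[-0.4546, -1.1566, 0.5454]  P^-=[0.6870 -0.0564 0.2869; -0.0564 0.2790 -0.0306; 0.2869 -0.0306 0.9223]  S=[1.1858 -0.0318 0.0733; -0.0318 0.4568 0.1116; 0.0733 0.1116 1.3854]  K=[0.5734 0.0713 0.0693; -0.0796 0.6063 -0.0702; 0.1663 0.0965 0.6070]  nu=[0.8413, 2.2930, -3.8202]  x^+=[-0.0734, 0.4349, -1.4124]  P^+=[0.2838 -0.0052 0.0826; -0.0052 0.1024 -0.0155; 0.0826 -0.0155 0.3480]
step 3: x^-=[-0.4558, 0.2771, -1.8541]  P^-=[0.6812 -0.0509 0.2796; -0.0509 0.2426 -0.0219; 0.2796 -0.0219 0.8447]  S=[1.1763 -0.0194 0.0693; -0.0194 0.4219 0.1110; 0.0693 0.1110 1.3095]  K=[0.5718 0.0702 0.0704; -0.0763 0.5745 -0.0643; 0.1662 0.1023 0.5837]  nu=[2.9383, 3.2513, 2.5850]  x^+=[1.6344, 1.7544, 0.4756]  P^+=[0.2829 -0.0054 0.0831; -0.0054 0.0969 -0.0135; 0.0831 -0.0135 0.3355]
step 4: x^-=[1.2762, 1.7313, 0.4418]  P^-=[0.6798 -0.0499 0.2759; -0.0499 0.2368 -0.0202; 0.2759 -0.0202 0.8246]  S=[1.1745 -0.0176 0.0666; -0.0176 0.4162 0.1100; 0.0666 0.1100 1.2907]  K=[0.5715 0.0700 0.0700; -0.0757 0.5689 -0.0631; 0.1655 0.1031 0.5776]  nu=[0.4285, -2.2753, 1.4100]  x^+=[1.4606, 0.3155, 1.0927]  P^+=[0.2828 -0.0054 0.0828; -0.0054 0.0960 -0.0131; 0.0828 -0.0131 0.3322]
step 5: x^-=[1.5127, 0.3007, 1.5166]  P^-=[0.6793 -0.0497 0.2745; -0.0497 0.2357 -0.0200; 0.2745 -0.0200 0.8190]  S=[1.1741 -0.0174 0.0655; -0.0174 0.4151 0.1096; 0.0655 0.1096 1.2857]  K=[0.5714 0.0699 0.0698; -0.0756 0.5678 -0.0629; 0.1652 0.1030 0.5759]  nu=[-0.5126, 1.9714, 1.0991]  x^+=[1.4344, 1.3897, 2.2680]  P^+=[0.2827 -0.0054 0.0827; -0.0054 0.0958 -0.0131; 0.0827 -0.0131 0.3312]

innov = [-0.5126, 1.9714, 1.0991]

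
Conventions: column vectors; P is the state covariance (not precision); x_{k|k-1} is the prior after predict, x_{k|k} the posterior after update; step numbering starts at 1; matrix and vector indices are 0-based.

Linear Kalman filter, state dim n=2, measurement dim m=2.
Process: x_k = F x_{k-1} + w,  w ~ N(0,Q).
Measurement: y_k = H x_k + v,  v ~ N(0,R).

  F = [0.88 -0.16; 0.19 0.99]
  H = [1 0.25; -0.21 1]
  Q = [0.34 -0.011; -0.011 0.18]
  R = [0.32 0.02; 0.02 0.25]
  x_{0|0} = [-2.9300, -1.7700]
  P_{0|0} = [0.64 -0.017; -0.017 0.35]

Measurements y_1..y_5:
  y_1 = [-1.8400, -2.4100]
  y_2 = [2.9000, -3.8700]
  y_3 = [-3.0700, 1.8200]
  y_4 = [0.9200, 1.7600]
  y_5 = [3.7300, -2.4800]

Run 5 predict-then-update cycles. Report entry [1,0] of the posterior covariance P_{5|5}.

step 1: x^-=[-2.2952, -2.3090]  P^-=[0.8494 0.0263; 0.0263 0.5397]  S=[1.2162 0.0015; 0.0015 0.8162]  K=[0.7040 -0.1876; 0.1318 0.6543]  nu=[1.0325, -0.5830]  x^+=[-1.4590, -2.5544]  P^+=[0.2183 0.0130; 0.0130 0.1689]
step 2: x^-=[-0.8752, -2.8061]  P^-=[0.5097 0.0097; 0.0097 0.3584]  S=[0.8569 0.0117; 0.0117 0.6268]  K=[0.5999 -0.1666; 0.1081 0.5665]  nu=[4.4767, -1.2477]  x^+=[2.0181, -3.0290]  P^+=[0.1863 0.0095; 0.0095 0.1458]
step 3: x^-=[2.2606, -2.6153]  P^-=[0.4853 0.0050; 0.0050 0.3332]  S=[0.8286 0.0061; 0.0061 0.6025]  K=[0.5884 -0.1668; 0.1025 0.5502]  nu=[-4.6768, 4.9100]  x^+=[-1.3104, -0.3931]  P^+=[0.1828 0.0085; 0.0085 0.1414]
step 4: x^-=[-1.0902, -0.6381]  P^-=[0.4828 0.0043; 0.0043 0.3283]  S=[0.8255 0.0048; 0.0048 0.5978]  K=[0.5872 -0.1671; 0.1015 0.5469]  nu=[2.1698, 2.1692]  x^+=[-0.1787, 0.7684]  P^+=[0.1825 0.0083; 0.0083 0.1405]
step 5: x^-=[-0.2802, 0.7268]  P^-=[0.4826 0.0042; 0.0042 0.3274]  S=[0.8251 0.0045; 0.0045 0.5969]  K=[0.5870 -0.1671; 0.1013 0.5462]  nu=[3.8285, -3.2656]  x^+=[2.5130, -0.6691]  P^+=[0.1824 0.0083; 0.0083 0.1403]

P_post[1,0] = 0.0083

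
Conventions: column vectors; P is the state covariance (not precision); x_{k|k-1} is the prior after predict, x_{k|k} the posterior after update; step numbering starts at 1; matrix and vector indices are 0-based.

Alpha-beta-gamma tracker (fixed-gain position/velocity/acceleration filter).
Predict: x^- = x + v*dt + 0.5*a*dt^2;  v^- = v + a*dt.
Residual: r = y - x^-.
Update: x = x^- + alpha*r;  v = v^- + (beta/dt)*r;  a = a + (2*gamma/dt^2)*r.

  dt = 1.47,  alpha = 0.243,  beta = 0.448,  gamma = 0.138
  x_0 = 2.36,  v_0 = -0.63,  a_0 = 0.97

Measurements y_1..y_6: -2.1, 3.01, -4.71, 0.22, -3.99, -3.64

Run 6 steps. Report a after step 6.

a_post = -0.1812

step 1: x_pred=2.4819  r=-4.5819  x^+=1.3685  v^+=-0.6005  a^+=0.3848
step 2: x_pred=0.9015  r=2.1085  x^+=1.4139  v^+=0.6077  a^+=0.6541
step 3: x_pred=3.0139  r=-7.7239  x^+=1.1370  v^+=-0.7848  a^+=-0.3325
step 4: x_pred=-0.3758  r=0.5958  x^+=-0.2310  v^+=-1.0919  a^+=-0.2564
step 5: x_pred=-2.1131  r=-1.8769  x^+=-2.5692  v^+=-2.0407  a^+=-0.4961
step 6: x_pred=-6.1051  r=2.4651  x^+=-5.5060  v^+=-2.0187  a^+=-0.1812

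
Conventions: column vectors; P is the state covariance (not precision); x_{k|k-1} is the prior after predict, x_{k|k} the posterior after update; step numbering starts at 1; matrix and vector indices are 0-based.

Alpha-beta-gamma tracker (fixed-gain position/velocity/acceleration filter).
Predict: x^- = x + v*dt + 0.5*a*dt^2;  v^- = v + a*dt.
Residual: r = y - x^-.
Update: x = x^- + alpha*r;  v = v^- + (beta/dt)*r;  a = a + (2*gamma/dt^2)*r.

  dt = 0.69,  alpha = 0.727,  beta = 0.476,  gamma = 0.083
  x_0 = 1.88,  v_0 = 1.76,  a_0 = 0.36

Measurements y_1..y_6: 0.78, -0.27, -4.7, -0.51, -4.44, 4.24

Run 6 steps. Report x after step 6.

step 1: x_pred=3.1801  r=-2.4001  x^+=1.4352  v^+=0.3527  a^+=-0.4768
step 2: x_pred=1.5651  r=-1.8351  x^+=0.2310  v^+=-1.2423  a^+=-1.1167
step 3: x_pred=-0.8920  r=-3.8080  x^+=-3.6604  v^+=-4.6397  a^+=-2.4444
step 4: x_pred=-7.4437  r=6.9337  x^+=-2.4029  v^+=-1.5431  a^+=-0.0268
step 5: x_pred=-3.4740  r=-0.9660  x^+=-4.1763  v^+=-2.2280  a^+=-0.3636
step 6: x_pred=-5.8002  r=10.0402  x^+=1.4990  v^+=4.4474  a^+=3.1370

x_post = 1.4990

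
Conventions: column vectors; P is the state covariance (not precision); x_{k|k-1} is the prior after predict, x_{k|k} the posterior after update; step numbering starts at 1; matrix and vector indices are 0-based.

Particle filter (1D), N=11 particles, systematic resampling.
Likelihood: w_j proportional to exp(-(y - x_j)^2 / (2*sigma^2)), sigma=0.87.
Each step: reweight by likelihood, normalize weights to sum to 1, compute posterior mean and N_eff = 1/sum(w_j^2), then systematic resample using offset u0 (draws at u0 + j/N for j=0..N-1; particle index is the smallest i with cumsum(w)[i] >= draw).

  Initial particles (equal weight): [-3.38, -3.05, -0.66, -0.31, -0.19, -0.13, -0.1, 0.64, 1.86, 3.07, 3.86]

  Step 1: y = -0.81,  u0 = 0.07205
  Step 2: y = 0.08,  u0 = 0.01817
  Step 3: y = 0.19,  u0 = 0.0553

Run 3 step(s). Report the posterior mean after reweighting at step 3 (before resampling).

step 1: w=[0.0029, 0.0083, 0.2255, 0.1940, 0.1775, 0.1686, 0.1640, 0.0571, 0.0021, 0.0000, 0.0000]  mean=-0.2758  Neff=5.5972  idx=[2, 2, 3, 3, 4, 4, 5, 5, 6, 6, 7]
step 2: w=[0.0709, 0.0709, 0.0921, 0.0921, 0.0970, 0.0970, 0.0989, 0.0989, 0.0997, 0.0997, 0.0828]  mean=-0.1803  Neff=10.8538  idx=[0, 1, 2, 3, 4, 5, 6, 7, 8, 9, 10]
step 3: w=[0.0661, 0.0661, 0.0903, 0.0903, 0.0968, 0.0968, 0.0995, 0.0995, 0.1007, 0.1007, 0.0932]  mean=-0.1664  Neff=10.8039  idx=[0, 2, 3, 4, 5, 6, 6, 7, 8, 9, 10]

post_mean = -0.1664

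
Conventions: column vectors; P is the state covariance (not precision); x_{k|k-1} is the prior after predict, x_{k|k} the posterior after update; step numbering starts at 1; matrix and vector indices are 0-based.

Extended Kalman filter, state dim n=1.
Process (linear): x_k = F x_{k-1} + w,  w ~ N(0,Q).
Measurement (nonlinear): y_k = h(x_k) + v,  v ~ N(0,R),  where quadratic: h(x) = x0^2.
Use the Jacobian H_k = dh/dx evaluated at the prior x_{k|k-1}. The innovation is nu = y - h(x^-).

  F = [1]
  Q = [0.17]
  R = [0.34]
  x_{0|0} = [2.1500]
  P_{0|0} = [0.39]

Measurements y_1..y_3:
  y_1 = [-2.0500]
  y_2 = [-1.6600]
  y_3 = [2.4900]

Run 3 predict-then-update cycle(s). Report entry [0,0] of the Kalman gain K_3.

step 1: x^-=[2.1500]  P^-=[0.5600]  H_jac=[4.3000]  S=[10.6944]  K=[0.2252]  nu=[-6.6725]  x^+=[0.6476]  P^+=[0.0178]
step 2: x^-=[0.6476]  P^-=[0.1878]  H_jac=[1.2952]  S=[0.6550]  K=[0.3713]  nu=[-2.0794]  x^+=[-0.1246]  P^+=[0.0975]
step 3: x^-=[-0.1246]  P^-=[0.2675]  H_jac=[-0.2491]  S=[0.3566]  K=[-0.1869]  nu=[2.4745]  x^+=[-0.5869]  P^+=[0.2550]

K[0,0] = -0.1869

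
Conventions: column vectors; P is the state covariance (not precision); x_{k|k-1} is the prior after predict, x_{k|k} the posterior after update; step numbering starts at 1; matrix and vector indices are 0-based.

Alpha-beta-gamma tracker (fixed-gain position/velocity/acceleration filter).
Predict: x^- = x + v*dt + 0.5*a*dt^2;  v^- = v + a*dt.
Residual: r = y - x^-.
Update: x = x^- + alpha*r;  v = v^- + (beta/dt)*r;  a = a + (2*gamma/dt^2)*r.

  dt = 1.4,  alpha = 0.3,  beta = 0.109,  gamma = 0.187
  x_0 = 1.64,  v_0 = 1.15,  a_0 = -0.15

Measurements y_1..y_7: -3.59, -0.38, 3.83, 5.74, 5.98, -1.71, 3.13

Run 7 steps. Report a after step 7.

step 1: x_pred=3.1030  r=-6.6930  x^+=1.0951  v^+=0.4189  a^+=-1.4271
step 2: x_pred=0.2830  r=-0.6630  x^+=0.0841  v^+=-1.6307  a^+=-1.5536
step 3: x_pred=-3.7215  r=7.5515  x^+=-1.4560  v^+=-3.2179  a^+=-0.1127
step 4: x_pred=-6.0715  r=11.8115  x^+=-2.5280  v^+=-2.4560  a^+=2.1411
step 5: x_pred=-3.8682  r=9.8482  x^+=-0.9137  v^+=1.3083  a^+=4.0203
step 6: x_pred=4.8578  r=-6.5678  x^+=2.8875  v^+=6.4254  a^+=2.7671
step 7: x_pred=14.5948  r=-11.4648  x^+=11.1553  v^+=9.4067  a^+=0.5794

a_post = 0.5794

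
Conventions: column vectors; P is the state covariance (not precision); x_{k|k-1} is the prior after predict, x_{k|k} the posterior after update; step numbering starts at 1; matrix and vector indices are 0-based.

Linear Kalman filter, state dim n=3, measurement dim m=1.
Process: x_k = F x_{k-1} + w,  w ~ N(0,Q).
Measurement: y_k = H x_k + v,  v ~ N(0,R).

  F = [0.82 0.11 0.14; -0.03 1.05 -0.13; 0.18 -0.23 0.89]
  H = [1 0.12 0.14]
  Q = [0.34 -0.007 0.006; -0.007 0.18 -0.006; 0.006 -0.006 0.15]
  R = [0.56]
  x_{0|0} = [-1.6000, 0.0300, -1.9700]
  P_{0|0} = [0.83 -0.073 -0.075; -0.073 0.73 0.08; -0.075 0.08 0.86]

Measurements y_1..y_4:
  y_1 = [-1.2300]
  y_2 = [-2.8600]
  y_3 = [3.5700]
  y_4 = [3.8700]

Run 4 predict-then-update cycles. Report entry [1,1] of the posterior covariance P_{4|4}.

P_post[1,1] = 2.4854

step 1: x^-=[-1.5845, 0.3356, -2.0482]  P^-=[0.8959 -0.0024 0.1781; -0.0024 0.9823 -0.2197; 0.1781 -0.2197 0.8460]  S=[1.5285]  K=[0.6022; 0.0554; 0.1768]  nu=[0.6010]  x^+=[-1.2226, 0.3689, -1.9420]  P^+=[0.3415 -0.0534 0.0154; -0.0534 0.9776 -0.2346; 0.0154 -0.2346 0.7982]
step 2: x^-=[-1.2338, 0.6765, -2.0332]  P^-=[0.5838 0.0043 0.1364; 0.0043 1.3391 -0.5738; 0.1364 -0.5738 0.9505]  S=[1.2016]  K=[0.5021; 0.0705; 0.1669]  nu=[-1.4227]  x^+=[-1.9482, 0.5762, -2.2707]  P^+=[0.2808 -0.0382 0.0357; -0.0382 1.3332 -0.5879; 0.0357 -0.5879 0.9170]
step 3: x^-=[-1.8520, 0.9587, -2.5042]  P^-=[0.5461 0.0086 0.1227; 0.0086 1.8288 -1.0119; 0.1227 -1.0119 1.2113]  S=[1.1586]  K=[0.4871; 0.0746; 0.1475]  nu=[5.6576]  x^+=[0.9035, 1.3807, -1.6698]  P^+=[0.2712 -0.0335 0.0395; -0.0335 1.8223 -1.0246; 0.0395 -1.0246 1.1861]
step 4: x^-=[0.6590, 1.6397, -1.6411]  P^-=[0.5392 0.0062 0.1159; 0.0062 2.4915 -1.5814; 0.1159 -1.5814 1.6296]  S=[1.1478]  K=[0.4845; 0.0730; 0.1344]  nu=[3.2440]  x^+=[2.2308, 1.8765, -1.2052]  P^+=[0.2697 -0.0344 0.0411; -0.0344 2.4854 -1.5927; 0.0411 -1.5927 1.6088]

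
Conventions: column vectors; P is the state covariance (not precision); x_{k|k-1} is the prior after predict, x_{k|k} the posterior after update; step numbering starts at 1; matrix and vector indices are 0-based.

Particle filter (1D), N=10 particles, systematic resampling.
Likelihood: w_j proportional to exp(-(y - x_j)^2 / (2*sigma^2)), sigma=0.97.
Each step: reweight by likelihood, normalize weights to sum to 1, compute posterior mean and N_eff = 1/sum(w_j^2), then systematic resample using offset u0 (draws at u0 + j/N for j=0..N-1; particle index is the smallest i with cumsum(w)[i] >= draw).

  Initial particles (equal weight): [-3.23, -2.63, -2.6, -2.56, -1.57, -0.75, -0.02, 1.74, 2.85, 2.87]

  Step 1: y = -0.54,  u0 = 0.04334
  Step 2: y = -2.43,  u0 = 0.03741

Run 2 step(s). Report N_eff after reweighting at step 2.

N_eff = 5.4251

step 1: w=[0.0076, 0.0348, 0.0372, 0.0406, 0.2019, 0.3466, 0.3073, 0.0224, 0.0008, 0.0007]  mean=-0.8565  Neff=3.8436  idx=[2, 4, 4, 5, 5, 5, 5, 6, 6, 6]
step 2: w=[0.2927, 0.2006, 0.2006, 0.0663, 0.0663, 0.0663, 0.0663, 0.0136, 0.0136, 0.0136]  mean=-1.5908  Neff=5.4251  idx=[0, 0, 0, 1, 1, 2, 2, 3, 5, 6]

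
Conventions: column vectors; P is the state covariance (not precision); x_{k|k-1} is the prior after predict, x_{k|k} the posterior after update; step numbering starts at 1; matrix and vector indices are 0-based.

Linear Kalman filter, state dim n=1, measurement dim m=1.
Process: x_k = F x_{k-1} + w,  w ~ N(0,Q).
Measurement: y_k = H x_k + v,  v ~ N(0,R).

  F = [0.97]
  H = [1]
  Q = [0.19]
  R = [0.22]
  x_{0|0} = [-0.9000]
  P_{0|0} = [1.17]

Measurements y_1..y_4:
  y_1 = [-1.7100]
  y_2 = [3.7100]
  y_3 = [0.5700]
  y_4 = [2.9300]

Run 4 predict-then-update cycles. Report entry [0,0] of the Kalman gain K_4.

step 1: x^-=[-0.8730]  P^-=[1.2909]  S=[1.5109]  K=[0.8544]  nu=[-0.8370]  x^+=[-1.5881]  P^+=[0.1880]
step 2: x^-=[-1.5405]  P^-=[0.3669]  S=[0.5869]  K=[0.6251]  nu=[5.2505]  x^+=[1.7417]  P^+=[0.1375]
step 3: x^-=[1.6895]  P^-=[0.3194]  S=[0.5394]  K=[0.5921]  nu=[-1.1195]  x^+=[1.0266]  P^+=[0.1303]
step 4: x^-=[0.9958]  P^-=[0.3126]  S=[0.5326]  K=[0.5869]  nu=[1.9342]  x^+=[2.1310]  P^+=[0.1291]

K[0,0] = 0.5869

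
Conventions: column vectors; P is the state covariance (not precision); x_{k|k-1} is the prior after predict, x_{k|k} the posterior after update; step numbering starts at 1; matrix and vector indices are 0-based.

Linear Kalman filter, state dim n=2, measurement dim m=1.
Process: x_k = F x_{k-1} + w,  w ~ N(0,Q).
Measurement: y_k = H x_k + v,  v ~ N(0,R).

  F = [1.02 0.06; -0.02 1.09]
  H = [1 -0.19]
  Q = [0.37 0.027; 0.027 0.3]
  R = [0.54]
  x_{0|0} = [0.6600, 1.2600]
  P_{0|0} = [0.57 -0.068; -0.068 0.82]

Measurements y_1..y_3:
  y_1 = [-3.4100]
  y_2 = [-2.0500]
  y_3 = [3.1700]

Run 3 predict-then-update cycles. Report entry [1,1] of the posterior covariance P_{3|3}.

P_post[1,1] = 2.3773

step 1: x^-=[0.7488, 1.3602]  P^-=[0.9577 -0.0065; -0.0065 1.2774]  S=[1.5463]  K=[0.6201; -0.1612]  nu=[-3.9004]  x^+=[-1.6700, 1.9889]  P^+=[0.3630 0.1480; 0.1480 1.2373]
step 2: x^-=[-1.5840, 2.2013]  P^-=[0.7702 0.2649; 0.2649 1.7637]  S=[1.2732]  K=[0.5654; -0.0551]  nu=[-0.0477]  x^+=[-1.6110, 2.2039]  P^+=[0.3632 0.3046; 0.3046 1.7598]
step 3: x^-=[-1.5110, 2.4345]  P^-=[0.7915 0.4730; 0.4730 2.3777]  S=[1.2376]  K=[0.5669; 0.0171]  nu=[5.1436]  x^+=[1.4050, 2.5226]  P^+=[0.3937 0.4609; 0.4609 2.3773]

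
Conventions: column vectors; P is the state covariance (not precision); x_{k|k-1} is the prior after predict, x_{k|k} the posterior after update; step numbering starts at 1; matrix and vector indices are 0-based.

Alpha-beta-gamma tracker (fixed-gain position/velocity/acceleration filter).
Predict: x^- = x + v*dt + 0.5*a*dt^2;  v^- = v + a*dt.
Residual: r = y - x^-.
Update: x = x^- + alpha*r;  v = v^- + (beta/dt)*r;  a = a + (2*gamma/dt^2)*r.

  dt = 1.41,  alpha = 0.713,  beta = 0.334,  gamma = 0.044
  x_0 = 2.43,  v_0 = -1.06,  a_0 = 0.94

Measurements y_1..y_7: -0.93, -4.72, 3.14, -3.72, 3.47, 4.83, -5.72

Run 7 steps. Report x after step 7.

step 1: x_pred=1.8698  r=-2.7998  x^+=-0.1265  v^+=-0.3978  a^+=0.8161
step 2: x_pred=0.1238  r=-4.8438  x^+=-3.3298  v^+=-0.3946  a^+=0.6017
step 3: x_pred=-3.2881  r=6.4281  x^+=1.2951  v^+=1.9765  a^+=0.8862
step 4: x_pred=4.9629  r=-8.6829  x^+=-1.2280  v^+=1.1692  a^+=0.5019
step 5: x_pred=0.9194  r=2.5506  x^+=2.7380  v^+=2.4810  a^+=0.6148
step 6: x_pred=6.8473  r=-2.0173  x^+=5.4090  v^+=2.8700  a^+=0.5255
step 7: x_pred=9.9779  r=-15.6979  x^+=-1.2147  v^+=-0.1077  a^+=-0.1694

x_post = -1.2147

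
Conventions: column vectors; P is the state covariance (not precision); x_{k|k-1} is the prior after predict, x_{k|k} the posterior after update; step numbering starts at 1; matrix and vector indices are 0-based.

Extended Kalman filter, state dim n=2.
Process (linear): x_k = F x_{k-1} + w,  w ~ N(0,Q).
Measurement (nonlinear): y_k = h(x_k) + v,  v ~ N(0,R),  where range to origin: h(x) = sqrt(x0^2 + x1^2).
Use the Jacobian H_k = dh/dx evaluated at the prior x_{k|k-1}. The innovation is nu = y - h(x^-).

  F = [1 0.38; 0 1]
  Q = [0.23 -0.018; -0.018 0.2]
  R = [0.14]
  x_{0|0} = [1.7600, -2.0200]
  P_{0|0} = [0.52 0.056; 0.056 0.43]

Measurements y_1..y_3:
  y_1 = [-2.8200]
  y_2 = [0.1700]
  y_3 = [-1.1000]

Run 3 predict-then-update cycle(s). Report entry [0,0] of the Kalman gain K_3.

step 1: x^-=[0.9924, -2.0200]  P^-=[0.8547 0.2014; 0.2014 0.6300]  H_jac=[0.4409 -0.8975]  S=[0.6543]  K=[0.2997; -0.7285]  nu=[-5.0706]  x^+=[-0.5273, 1.6740]  P^+=[0.7959 0.3443; 0.3443 0.2828]
step 2: x^-=[0.1088, 1.6740]  P^-=[1.3283 0.4337; 0.4337 0.4828]  H_jac=[0.0648 0.9979]  S=[0.6825]  K=[0.7604; 0.7471]  nu=[-1.5075]  x^+=[-1.0375, 0.5477]  P^+=[0.9338 0.0460; 0.0460 0.1018]
step 3: x^-=[-0.8294, 0.5477]  P^-=[1.2134 0.0667; 0.0667 0.3018]  H_jac=[-0.8345 0.5510]  S=[1.0153]  K=[-0.9611; 0.1090]  nu=[-2.0939]  x^+=[1.1831, 0.3195]  P^+=[0.2755 0.1731; 0.1731 0.2898]

K[0,0] = -0.9611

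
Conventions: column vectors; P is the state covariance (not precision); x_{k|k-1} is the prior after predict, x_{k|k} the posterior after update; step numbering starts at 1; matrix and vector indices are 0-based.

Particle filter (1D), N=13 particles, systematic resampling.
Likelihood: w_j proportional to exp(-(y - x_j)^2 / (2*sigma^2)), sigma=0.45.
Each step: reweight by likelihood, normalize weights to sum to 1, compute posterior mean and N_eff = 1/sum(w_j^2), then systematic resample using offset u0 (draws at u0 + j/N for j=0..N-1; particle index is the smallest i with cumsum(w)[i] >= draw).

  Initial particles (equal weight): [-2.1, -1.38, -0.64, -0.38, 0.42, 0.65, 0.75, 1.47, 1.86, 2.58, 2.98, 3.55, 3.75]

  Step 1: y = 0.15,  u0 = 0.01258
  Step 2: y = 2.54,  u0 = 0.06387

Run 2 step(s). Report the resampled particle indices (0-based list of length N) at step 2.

step 1: w=[0.0000, 0.0012, 0.0851, 0.1986, 0.3318, 0.2143, 0.1633, 0.0054, 0.0003, 0.0000, 0.0000, 0.0000, 0.0000]  mean=0.2780  Neff=4.3590  idx=[2, 3, 3, 3, 4, 4, 4, 4, 5, 5, 5, 6, 6]
step 2: w=[0.0000, 0.0000, 0.0000, 0.0000, 0.0123, 0.0123, 0.0123, 0.0123, 0.1194, 0.1194, 0.1194, 0.2963, 0.2963]  mean=0.6980  Neff=4.5656  idx=[8, 8, 9, 10, 10, 11, 11, 11, 11, 12, 12, 12, 12]

resampled_idx = [8, 8, 9, 10, 10, 11, 11, 11, 11, 12, 12, 12, 12]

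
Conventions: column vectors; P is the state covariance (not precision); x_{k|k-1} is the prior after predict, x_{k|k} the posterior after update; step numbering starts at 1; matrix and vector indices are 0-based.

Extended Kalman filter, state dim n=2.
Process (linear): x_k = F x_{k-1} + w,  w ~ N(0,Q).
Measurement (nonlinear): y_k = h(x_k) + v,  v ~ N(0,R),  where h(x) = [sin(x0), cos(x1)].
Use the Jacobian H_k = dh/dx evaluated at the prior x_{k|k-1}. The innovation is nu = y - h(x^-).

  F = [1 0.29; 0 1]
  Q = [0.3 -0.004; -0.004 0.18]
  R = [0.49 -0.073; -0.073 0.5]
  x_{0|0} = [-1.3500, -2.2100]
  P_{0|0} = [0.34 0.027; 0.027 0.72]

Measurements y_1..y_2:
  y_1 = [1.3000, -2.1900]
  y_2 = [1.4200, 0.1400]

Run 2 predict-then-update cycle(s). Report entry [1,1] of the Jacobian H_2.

step 1: x^-=[-1.9909, -2.2100]  P^-=[0.7162 0.2318; 0.2318 0.9000]  H_jac=[-0.4079 0.0000; 0.0000 0.8026]  S=[0.6091 -0.1489; -0.1489 1.0797]  K=[-0.4527 0.1099; 0.0086 0.6702]  nu=[2.2130, -1.5934]  x^+=[-3.1678, -3.2589]  P^+=[0.5635 0.1096; 0.1096 0.4167]
step 2: x^-=[-4.1129, -3.2589]  P^-=[0.9622 0.2265; 0.2265 0.5967]  H_jac=[-0.5642 0.0000; 0.0000 -0.1170]  S=[0.7963 -0.0580; -0.0580 0.5082]  K=[-0.6913 -0.1311; -0.1719 -0.1570]  nu=[0.5944, 1.1331]  x^+=[-4.6724, -3.5390]  P^+=[0.5834 0.1290; 0.1290 0.5638]

H_jac[1,1] = -0.1170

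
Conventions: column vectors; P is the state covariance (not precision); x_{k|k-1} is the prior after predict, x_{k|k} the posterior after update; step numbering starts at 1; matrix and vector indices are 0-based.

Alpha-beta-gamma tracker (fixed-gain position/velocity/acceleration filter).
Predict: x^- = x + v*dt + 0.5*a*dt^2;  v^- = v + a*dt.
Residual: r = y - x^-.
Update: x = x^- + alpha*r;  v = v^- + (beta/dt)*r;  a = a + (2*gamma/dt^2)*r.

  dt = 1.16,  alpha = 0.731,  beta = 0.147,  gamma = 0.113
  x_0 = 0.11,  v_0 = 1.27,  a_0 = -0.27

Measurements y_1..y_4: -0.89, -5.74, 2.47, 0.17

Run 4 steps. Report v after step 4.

step 1: x_pred=1.4015  r=-2.2915  x^+=-0.2736  v^+=0.6664  a^+=-0.6549
step 2: x_pred=0.0589  r=-5.7989  x^+=-4.1801  v^+=-0.8281  a^+=-1.6288
step 3: x_pred=-6.2366  r=8.7066  x^+=0.1279  v^+=-1.6142  a^+=-0.1665
step 4: x_pred=-1.8566  r=2.0266  x^+=-0.3751  v^+=-1.5505  a^+=0.1739

v_post = -1.5505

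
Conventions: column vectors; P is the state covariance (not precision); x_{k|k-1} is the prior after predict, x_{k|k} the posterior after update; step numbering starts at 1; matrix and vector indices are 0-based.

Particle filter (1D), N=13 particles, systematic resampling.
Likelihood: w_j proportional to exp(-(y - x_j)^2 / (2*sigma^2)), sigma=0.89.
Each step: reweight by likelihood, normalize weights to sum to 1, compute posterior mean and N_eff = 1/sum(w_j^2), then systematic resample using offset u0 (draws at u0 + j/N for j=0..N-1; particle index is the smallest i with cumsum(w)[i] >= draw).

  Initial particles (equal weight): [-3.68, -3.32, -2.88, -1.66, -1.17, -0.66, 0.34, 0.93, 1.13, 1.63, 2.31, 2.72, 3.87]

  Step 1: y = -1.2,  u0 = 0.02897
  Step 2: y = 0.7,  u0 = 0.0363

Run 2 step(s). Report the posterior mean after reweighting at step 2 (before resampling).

post_mean = -0.4208

step 1: w=[0.0063, 0.0179, 0.0514, 0.2672, 0.3053, 0.2541, 0.0684, 0.0174, 0.0099, 0.0019, 0.0001, 0.0000, 0.0000]  mean=-1.1450  Neff=4.2151  idx=[2, 3, 3, 3, 3, 4, 4, 4, 4, 5, 5, 5, 6]
step 2: w=[0.0001, 0.0123, 0.0123, 0.0123, 0.0123, 0.0456, 0.0456, 0.0456, 0.0456, 0.1289, 0.1289, 0.1289, 0.3817]  mean=-0.4208  Neff=4.8913  idx=[3, 6, 8, 9, 9, 10, 11, 11, 12, 12, 12, 12, 12]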